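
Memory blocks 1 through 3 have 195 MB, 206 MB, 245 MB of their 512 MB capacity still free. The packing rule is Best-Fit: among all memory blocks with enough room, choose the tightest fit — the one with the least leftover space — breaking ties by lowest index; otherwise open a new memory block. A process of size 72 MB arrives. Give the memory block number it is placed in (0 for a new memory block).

1

Memory blocks with room: memory block 1 (195 MB), memory block 2 (206 MB), memory block 3 (245 MB).
Tightest fit is memory block 1 with 195 MB free.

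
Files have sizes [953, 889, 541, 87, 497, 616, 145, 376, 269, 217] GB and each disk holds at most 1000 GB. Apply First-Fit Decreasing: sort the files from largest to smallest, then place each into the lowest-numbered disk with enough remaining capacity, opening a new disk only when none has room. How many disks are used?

5 disks

Sorted descending: 953, 889, 616, 541, 497, 376, 269, 217, 145, 87.
disk 1: place 953 GB, 47 GB left
disk 2: place 889 GB, 111 GB left
disk 3: place 616 GB, 384 GB left
disk 4: place 541 GB, 459 GB left
disk 5: place 497 GB, 503 GB left
disk 3: place 376 GB, 8 GB left
disk 4: place 269 GB, 190 GB left
disk 5: place 217 GB, 286 GB left
disk 4: place 145 GB, 45 GB left
disk 2: place 87 GB, 24 GB left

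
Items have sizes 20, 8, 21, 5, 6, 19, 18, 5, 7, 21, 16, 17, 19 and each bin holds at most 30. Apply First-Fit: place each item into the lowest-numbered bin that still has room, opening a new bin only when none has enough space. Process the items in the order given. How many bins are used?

20 → bin 1 (remaining 10)
8 → bin 1 (remaining 2)
21 → bin 2 (remaining 9)
5 → bin 2 (remaining 4)
6 → bin 3 (remaining 24)
19 → bin 3 (remaining 5)
18 → bin 4 (remaining 12)
5 → bin 3 (remaining 0)
7 → bin 4 (remaining 5)
21 → bin 5 (remaining 9)
16 → bin 6 (remaining 14)
17 → bin 7 (remaining 13)
19 → bin 8 (remaining 11)

8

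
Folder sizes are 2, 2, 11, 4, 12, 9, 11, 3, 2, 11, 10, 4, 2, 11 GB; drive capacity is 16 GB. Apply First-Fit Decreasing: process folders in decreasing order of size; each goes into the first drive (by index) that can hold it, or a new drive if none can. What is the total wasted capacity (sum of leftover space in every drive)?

Sorted descending: 12, 11, 11, 11, 11, 10, 9, 4, 4, 3, 2, 2, 2, 2.
12 GB → drive 1 (remaining 4 GB)
11 GB → drive 2 (remaining 5 GB)
11 GB → drive 3 (remaining 5 GB)
11 GB → drive 4 (remaining 5 GB)
11 GB → drive 5 (remaining 5 GB)
10 GB → drive 6 (remaining 6 GB)
9 GB → drive 7 (remaining 7 GB)
4 GB → drive 1 (remaining 0 GB)
4 GB → drive 2 (remaining 1 GB)
3 GB → drive 3 (remaining 2 GB)
2 GB → drive 3 (remaining 0 GB)
2 GB → drive 4 (remaining 3 GB)
2 GB → drive 4 (remaining 1 GB)
2 GB → drive 5 (remaining 3 GB)
7 drives × 16 GB = 112 GB; used 94 GB; unused 18 GB.

18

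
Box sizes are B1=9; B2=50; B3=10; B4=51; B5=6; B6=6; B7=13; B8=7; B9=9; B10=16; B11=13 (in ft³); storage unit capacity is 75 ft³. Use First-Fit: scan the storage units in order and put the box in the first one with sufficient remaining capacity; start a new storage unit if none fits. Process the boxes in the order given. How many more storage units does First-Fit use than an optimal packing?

0

First-Fit: [9,50,10,6] [51,6,13] [7,9,16,13] → 3 storage units.
Total size 190 ft³; any packing needs at least ⌈190/75⌉ = 3 storage units.
So 3 is already optimal.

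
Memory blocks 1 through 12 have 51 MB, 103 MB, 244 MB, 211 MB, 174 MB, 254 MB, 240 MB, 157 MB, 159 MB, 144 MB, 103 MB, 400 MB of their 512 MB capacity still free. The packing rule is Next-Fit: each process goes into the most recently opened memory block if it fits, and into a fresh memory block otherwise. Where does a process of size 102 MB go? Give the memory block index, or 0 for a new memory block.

12

Next-Fit only looks at memory block 12, which has 400 MB free.
102 MB fits there.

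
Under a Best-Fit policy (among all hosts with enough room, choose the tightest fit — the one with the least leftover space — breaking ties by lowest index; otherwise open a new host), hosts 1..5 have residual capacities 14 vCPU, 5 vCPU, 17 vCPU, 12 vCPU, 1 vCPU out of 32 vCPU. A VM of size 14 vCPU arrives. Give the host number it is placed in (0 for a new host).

1

Hosts with room: host 1 (14 vCPU), host 3 (17 vCPU).
Tightest fit is host 1 with 14 vCPU free.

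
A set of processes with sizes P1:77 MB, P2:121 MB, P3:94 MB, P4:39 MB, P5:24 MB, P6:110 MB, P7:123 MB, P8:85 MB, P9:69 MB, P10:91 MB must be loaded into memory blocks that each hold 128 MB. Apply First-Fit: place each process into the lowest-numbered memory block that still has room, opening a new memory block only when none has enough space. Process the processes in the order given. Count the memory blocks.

memory block 1: place P1 (77 MB), 51 MB left
memory block 2: place P2 (121 MB), 7 MB left
memory block 3: place P3 (94 MB), 34 MB left
memory block 1: place P4 (39 MB), 12 MB left
memory block 3: place P5 (24 MB), 10 MB left
memory block 4: place P6 (110 MB), 18 MB left
memory block 5: place P7 (123 MB), 5 MB left
memory block 6: place P8 (85 MB), 43 MB left
memory block 7: place P9 (69 MB), 59 MB left
memory block 8: place P10 (91 MB), 37 MB left
Final memory blocks: [77,39] [121] [94,24] [110] [123] [85] [69] [91].

8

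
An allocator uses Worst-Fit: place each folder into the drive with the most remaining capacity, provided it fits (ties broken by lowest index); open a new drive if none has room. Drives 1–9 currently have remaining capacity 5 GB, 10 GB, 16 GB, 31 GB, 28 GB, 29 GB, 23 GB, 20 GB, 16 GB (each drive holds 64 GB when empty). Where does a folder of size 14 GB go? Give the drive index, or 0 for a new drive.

4

Drives with room: drive 3 (16 GB), drive 4 (31 GB), drive 5 (28 GB), drive 6 (29 GB), drive 7 (23 GB), drive 8 (20 GB), drive 9 (16 GB).
Most room is drive 4 with 31 GB free.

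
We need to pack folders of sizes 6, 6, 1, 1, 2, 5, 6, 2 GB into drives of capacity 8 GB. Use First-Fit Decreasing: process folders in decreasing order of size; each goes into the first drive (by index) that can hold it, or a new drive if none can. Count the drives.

4 drives

Sorted descending: 6, 6, 6, 5, 2, 2, 1, 1.
Put 6 GB in drive 1; 2 GB remain.
Put 6 GB in drive 2; 2 GB remain.
Put 6 GB in drive 3; 2 GB remain.
Put 5 GB in drive 4; 3 GB remain.
Put 2 GB in drive 1; 0 GB remain.
Put 2 GB in drive 2; 0 GB remain.
Put 1 GB in drive 3; 1 GB remain.
Put 1 GB in drive 3; 0 GB remain.
Final drives: [6,2] [6,2] [6,1,1] [5].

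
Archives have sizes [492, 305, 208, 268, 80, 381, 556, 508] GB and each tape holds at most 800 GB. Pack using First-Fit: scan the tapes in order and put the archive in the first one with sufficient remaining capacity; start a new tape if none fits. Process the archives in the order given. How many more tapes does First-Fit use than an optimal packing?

1

First-Fit: [492,305] [208,268,80] [381] [556] [508] → 5 tapes.
Total size 2798 GB; any packing needs at least ⌈2798/800⌉ = 4 tapes.
An optimal packing achieves that bound: [556,208] [508,268] [492,305] [381,80] → 4 tapes.
Excess: 5 − 4 = 1.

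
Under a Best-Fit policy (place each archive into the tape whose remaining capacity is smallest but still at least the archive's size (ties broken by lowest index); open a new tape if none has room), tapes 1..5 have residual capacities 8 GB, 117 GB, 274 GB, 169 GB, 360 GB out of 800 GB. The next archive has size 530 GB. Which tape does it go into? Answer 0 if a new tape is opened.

0

No tape has ≥ 530 GB free, so a new tape is opened.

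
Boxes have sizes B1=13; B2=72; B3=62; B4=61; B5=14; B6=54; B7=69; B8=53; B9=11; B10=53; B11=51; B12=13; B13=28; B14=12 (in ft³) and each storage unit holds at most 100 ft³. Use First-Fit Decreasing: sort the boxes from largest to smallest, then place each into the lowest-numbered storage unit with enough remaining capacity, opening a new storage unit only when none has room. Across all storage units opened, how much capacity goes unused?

234

Sorted descending: 72, 69, 62, 61, 54, 53, 53, 51, 28, 14, 13, 13, 12, 11.
72 ft³ → storage unit 1 (remaining 28 ft³)
69 ft³ → storage unit 2 (remaining 31 ft³)
62 ft³ → storage unit 3 (remaining 38 ft³)
61 ft³ → storage unit 4 (remaining 39 ft³)
54 ft³ → storage unit 5 (remaining 46 ft³)
53 ft³ → storage unit 6 (remaining 47 ft³)
53 ft³ → storage unit 7 (remaining 47 ft³)
51 ft³ → storage unit 8 (remaining 49 ft³)
28 ft³ → storage unit 1 (remaining 0 ft³)
14 ft³ → storage unit 2 (remaining 17 ft³)
13 ft³ → storage unit 2 (remaining 4 ft³)
13 ft³ → storage unit 3 (remaining 25 ft³)
12 ft³ → storage unit 3 (remaining 13 ft³)
11 ft³ → storage unit 3 (remaining 2 ft³)
8 storage units × 100 ft³ = 800 ft³; used 566 ft³; unused 234 ft³.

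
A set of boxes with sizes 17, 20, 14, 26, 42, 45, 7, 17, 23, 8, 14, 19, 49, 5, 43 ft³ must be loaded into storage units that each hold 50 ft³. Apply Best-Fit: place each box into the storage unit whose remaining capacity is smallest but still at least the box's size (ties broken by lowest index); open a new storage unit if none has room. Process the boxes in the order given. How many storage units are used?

storage unit 1: place 17 ft³, 33 ft³ left
storage unit 1: place 20 ft³, 13 ft³ left
storage unit 2: place 14 ft³, 36 ft³ left
storage unit 2: place 26 ft³, 10 ft³ left
storage unit 3: place 42 ft³, 8 ft³ left
storage unit 4: place 45 ft³, 5 ft³ left
storage unit 3: place 7 ft³, 1 ft³ left
storage unit 5: place 17 ft³, 33 ft³ left
storage unit 5: place 23 ft³, 10 ft³ left
storage unit 2: place 8 ft³, 2 ft³ left
storage unit 6: place 14 ft³, 36 ft³ left
storage unit 6: place 19 ft³, 17 ft³ left
storage unit 7: place 49 ft³, 1 ft³ left
storage unit 4: place 5 ft³, 0 ft³ left
storage unit 8: place 43 ft³, 7 ft³ left

8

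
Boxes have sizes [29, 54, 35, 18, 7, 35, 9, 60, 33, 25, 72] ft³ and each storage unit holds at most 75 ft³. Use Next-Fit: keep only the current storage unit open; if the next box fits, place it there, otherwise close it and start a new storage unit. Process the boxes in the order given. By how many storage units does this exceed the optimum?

1

Next-Fit: [29] [54] [35,18,7] [35,9] [60] [33,25] [72] → 7 storage units.
Total size 377 ft³; any packing needs at least ⌈377/75⌉ = 6 storage units.
An optimal packing achieves that bound: [72] [60,9] [54,18] [35,35] [33,29,7] [25] → 6 storage units.
Excess: 7 − 6 = 1.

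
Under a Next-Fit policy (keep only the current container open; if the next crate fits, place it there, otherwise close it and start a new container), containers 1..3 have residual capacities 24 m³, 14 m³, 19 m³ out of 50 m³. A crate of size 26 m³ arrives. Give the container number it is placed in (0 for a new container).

Next-Fit only looks at container 3, which has 19 m³ free.
26 m³ does not fit, so a new container is opened.

0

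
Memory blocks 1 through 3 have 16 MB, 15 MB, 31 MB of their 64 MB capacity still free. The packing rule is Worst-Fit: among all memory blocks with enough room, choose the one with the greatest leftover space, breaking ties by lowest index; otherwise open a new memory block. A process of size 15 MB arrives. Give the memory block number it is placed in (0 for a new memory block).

Memory blocks with room: memory block 1 (16 MB), memory block 2 (15 MB), memory block 3 (31 MB).
Most room is memory block 3 with 31 MB free.

3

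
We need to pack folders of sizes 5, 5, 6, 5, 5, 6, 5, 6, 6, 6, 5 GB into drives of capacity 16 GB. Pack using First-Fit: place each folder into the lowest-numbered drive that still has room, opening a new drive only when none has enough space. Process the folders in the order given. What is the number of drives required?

4 drives

Put 5 GB in drive 1; 11 GB remain.
Put 5 GB in drive 1; 6 GB remain.
Put 6 GB in drive 1; 0 GB remain.
Put 5 GB in drive 2; 11 GB remain.
Put 5 GB in drive 2; 6 GB remain.
Put 6 GB in drive 2; 0 GB remain.
Put 5 GB in drive 3; 11 GB remain.
Put 6 GB in drive 3; 5 GB remain.
Put 6 GB in drive 4; 10 GB remain.
Put 6 GB in drive 4; 4 GB remain.
Put 5 GB in drive 3; 0 GB remain.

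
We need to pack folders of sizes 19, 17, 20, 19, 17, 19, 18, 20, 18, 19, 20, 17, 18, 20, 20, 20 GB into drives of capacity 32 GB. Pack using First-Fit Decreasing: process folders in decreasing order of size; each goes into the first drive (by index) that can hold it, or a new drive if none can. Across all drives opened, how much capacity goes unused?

Sorted descending: 20, 20, 20, 20, 20, 20, 19, 19, 19, 19, 18, 18, 18, 17, 17, 17.
20 GB → drive 1 (remaining 12 GB)
20 GB → drive 2 (remaining 12 GB)
20 GB → drive 3 (remaining 12 GB)
20 GB → drive 4 (remaining 12 GB)
20 GB → drive 5 (remaining 12 GB)
20 GB → drive 6 (remaining 12 GB)
19 GB → drive 7 (remaining 13 GB)
19 GB → drive 8 (remaining 13 GB)
19 GB → drive 9 (remaining 13 GB)
19 GB → drive 10 (remaining 13 GB)
18 GB → drive 11 (remaining 14 GB)
18 GB → drive 12 (remaining 14 GB)
18 GB → drive 13 (remaining 14 GB)
17 GB → drive 14 (remaining 15 GB)
17 GB → drive 15 (remaining 15 GB)
17 GB → drive 16 (remaining 15 GB)
16 drives × 32 GB = 512 GB; used 301 GB; unused 211 GB.

211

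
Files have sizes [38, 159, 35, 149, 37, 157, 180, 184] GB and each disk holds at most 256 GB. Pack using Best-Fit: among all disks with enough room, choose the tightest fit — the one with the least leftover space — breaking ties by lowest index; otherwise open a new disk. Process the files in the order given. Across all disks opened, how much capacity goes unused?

341

Put 38 GB in disk 1; 218 GB remain.
Put 159 GB in disk 1; 59 GB remain.
Put 35 GB in disk 1; 24 GB remain.
Put 149 GB in disk 2; 107 GB remain.
Put 37 GB in disk 2; 70 GB remain.
Put 157 GB in disk 3; 99 GB remain.
Put 180 GB in disk 4; 76 GB remain.
Put 184 GB in disk 5; 72 GB remain.
5 disks × 256 GB = 1280 GB; used 939 GB; unused 341 GB.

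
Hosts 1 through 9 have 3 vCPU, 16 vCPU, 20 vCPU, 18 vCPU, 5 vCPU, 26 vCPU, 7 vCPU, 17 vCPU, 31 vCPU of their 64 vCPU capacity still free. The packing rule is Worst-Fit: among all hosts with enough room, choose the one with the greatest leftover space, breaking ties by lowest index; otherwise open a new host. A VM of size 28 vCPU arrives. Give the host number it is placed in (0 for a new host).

Hosts with room: host 9 (31 vCPU).
Most room is host 9 with 31 vCPU free.

9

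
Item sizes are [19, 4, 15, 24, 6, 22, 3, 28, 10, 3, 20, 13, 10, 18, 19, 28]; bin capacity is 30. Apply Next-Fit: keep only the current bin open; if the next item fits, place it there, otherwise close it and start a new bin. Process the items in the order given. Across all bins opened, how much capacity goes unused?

88

19 → bin 1 (remaining 11)
4 → bin 1 (remaining 7)
15 → bin 2 (remaining 15)
24 → bin 3 (remaining 6)
6 → bin 3 (remaining 0)
22 → bin 4 (remaining 8)
3 → bin 4 (remaining 5)
28 → bin 5 (remaining 2)
10 → bin 6 (remaining 20)
3 → bin 6 (remaining 17)
20 → bin 7 (remaining 10)
13 → bin 8 (remaining 17)
10 → bin 8 (remaining 7)
18 → bin 9 (remaining 12)
19 → bin 10 (remaining 11)
28 → bin 11 (remaining 2)
11 bins × 30 = 330; used 242; unused 88.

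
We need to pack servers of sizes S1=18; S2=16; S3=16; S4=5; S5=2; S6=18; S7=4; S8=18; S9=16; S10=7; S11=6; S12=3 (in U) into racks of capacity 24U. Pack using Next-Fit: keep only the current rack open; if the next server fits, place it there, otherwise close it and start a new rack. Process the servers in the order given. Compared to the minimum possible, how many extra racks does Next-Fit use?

Next-Fit: [18] [16] [16,5,2] [18,4] [18] [16,7] [6,3] → 7 racks.
Total size 129U; any packing needs at least ⌈129/24⌉ = 6 racks.
An optimal packing achieves that bound: [18,6] [18,5] [18,4,2] [16,7] [16,3] [16] → 6 racks.
Excess: 7 − 6 = 1.

1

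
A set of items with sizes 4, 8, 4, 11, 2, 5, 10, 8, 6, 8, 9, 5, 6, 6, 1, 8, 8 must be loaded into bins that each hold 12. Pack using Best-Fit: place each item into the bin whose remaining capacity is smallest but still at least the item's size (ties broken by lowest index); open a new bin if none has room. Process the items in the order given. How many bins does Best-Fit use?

11

Put 4 in bin 1; 8 remain.
Put 8 in bin 1; 0 remain.
Put 4 in bin 2; 8 remain.
Put 11 in bin 3; 1 remain.
Put 2 in bin 2; 6 remain.
Put 5 in bin 2; 1 remain.
Put 10 in bin 4; 2 remain.
Put 8 in bin 5; 4 remain.
Put 6 in bin 6; 6 remain.
Put 8 in bin 7; 4 remain.
Put 9 in bin 8; 3 remain.
Put 5 in bin 6; 1 remain.
Put 6 in bin 9; 6 remain.
Put 6 in bin 9; 0 remain.
Put 1 in bin 2; 0 remain.
Put 8 in bin 10; 4 remain.
Put 8 in bin 11; 4 remain.
Final bins: [4,8] [4,2,5,1] [11] [10] [8] [6,5] [8] [9] [6,6] [8] [8].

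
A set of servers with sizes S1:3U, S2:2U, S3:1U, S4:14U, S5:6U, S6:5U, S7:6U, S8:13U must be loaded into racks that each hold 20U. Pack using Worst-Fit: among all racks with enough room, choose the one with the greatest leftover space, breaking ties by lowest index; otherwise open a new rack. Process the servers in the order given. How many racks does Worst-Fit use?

3

Put S1 (3U) in rack 1; 17U remain.
Put S2 (2U) in rack 1; 15U remain.
Put S3 (1U) in rack 1; 14U remain.
Put S4 (14U) in rack 1; 0U remain.
Put S5 (6U) in rack 2; 14U remain.
Put S6 (5U) in rack 2; 9U remain.
Put S7 (6U) in rack 2; 3U remain.
Put S8 (13U) in rack 3; 7U remain.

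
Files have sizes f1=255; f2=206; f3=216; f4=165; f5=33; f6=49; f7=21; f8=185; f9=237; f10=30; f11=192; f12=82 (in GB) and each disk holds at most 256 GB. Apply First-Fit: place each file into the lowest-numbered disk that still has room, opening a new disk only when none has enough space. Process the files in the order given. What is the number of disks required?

8

Put f1 (255 GB) in disk 1; 1 GB remain.
Put f2 (206 GB) in disk 2; 50 GB remain.
Put f3 (216 GB) in disk 3; 40 GB remain.
Put f4 (165 GB) in disk 4; 91 GB remain.
Put f5 (33 GB) in disk 2; 17 GB remain.
Put f6 (49 GB) in disk 4; 42 GB remain.
Put f7 (21 GB) in disk 3; 19 GB remain.
Put f8 (185 GB) in disk 5; 71 GB remain.
Put f9 (237 GB) in disk 6; 19 GB remain.
Put f10 (30 GB) in disk 4; 12 GB remain.
Put f11 (192 GB) in disk 7; 64 GB remain.
Put f12 (82 GB) in disk 8; 174 GB remain.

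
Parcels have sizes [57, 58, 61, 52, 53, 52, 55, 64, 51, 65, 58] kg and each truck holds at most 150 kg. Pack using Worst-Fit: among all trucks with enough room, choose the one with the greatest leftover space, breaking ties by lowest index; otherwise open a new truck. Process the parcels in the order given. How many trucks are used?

truck 1: place 57 kg, 93 kg left
truck 1: place 58 kg, 35 kg left
truck 2: place 61 kg, 89 kg left
truck 2: place 52 kg, 37 kg left
truck 3: place 53 kg, 97 kg left
truck 3: place 52 kg, 45 kg left
truck 4: place 55 kg, 95 kg left
truck 4: place 64 kg, 31 kg left
truck 5: place 51 kg, 99 kg left
truck 5: place 65 kg, 34 kg left
truck 6: place 58 kg, 92 kg left

6 trucks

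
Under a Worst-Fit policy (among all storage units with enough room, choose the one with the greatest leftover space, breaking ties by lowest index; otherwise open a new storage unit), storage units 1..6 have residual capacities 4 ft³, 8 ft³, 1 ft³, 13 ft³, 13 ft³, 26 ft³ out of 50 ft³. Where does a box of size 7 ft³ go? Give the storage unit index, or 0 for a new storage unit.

Storage units with room: storage unit 2 (8 ft³), storage unit 4 (13 ft³), storage unit 5 (13 ft³), storage unit 6 (26 ft³).
Most room is storage unit 6 with 26 ft³ free.

6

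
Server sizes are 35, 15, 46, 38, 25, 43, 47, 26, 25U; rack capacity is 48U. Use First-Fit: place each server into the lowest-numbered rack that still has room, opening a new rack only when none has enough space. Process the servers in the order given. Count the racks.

35U → rack 1 (remaining 13U)
15U → rack 2 (remaining 33U)
46U → rack 3 (remaining 2U)
38U → rack 4 (remaining 10U)
25U → rack 2 (remaining 8U)
43U → rack 5 (remaining 5U)
47U → rack 6 (remaining 1U)
26U → rack 7 (remaining 22U)
25U → rack 8 (remaining 23U)
Final racks: [35] [15,25] [46] [38] [43] [47] [26] [25].

8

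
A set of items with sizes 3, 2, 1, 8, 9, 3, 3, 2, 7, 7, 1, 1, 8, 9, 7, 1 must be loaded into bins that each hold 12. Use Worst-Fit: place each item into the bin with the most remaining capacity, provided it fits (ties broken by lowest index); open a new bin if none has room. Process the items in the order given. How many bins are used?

8 bins

3 → bin 1 (remaining 9)
2 → bin 1 (remaining 7)
1 → bin 1 (remaining 6)
8 → bin 2 (remaining 4)
9 → bin 3 (remaining 3)
3 → bin 1 (remaining 3)
3 → bin 2 (remaining 1)
2 → bin 1 (remaining 1)
7 → bin 4 (remaining 5)
7 → bin 5 (remaining 5)
1 → bin 4 (remaining 4)
1 → bin 5 (remaining 4)
8 → bin 6 (remaining 4)
9 → bin 7 (remaining 3)
7 → bin 8 (remaining 5)
1 → bin 8 (remaining 4)
Final bins: [3,2,1,3,2] [8,3] [9] [7,1] [7,1] [8] [9] [7,1].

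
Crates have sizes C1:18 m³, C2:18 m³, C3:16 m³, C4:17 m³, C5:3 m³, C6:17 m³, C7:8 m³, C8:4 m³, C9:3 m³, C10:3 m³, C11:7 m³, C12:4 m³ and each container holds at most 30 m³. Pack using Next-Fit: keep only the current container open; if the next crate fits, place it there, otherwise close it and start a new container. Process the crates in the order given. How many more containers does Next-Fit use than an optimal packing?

1

Next-Fit: [18] [18] [16] [17,3] [17,8,4] [3,3,7,4] → 6 containers.
5 crates exceed 15 m³ (half the capacity), and no two of those can share a container, so at least 5 containers are needed.
An optimal packing achieves that bound: [18,8,4] [18,7,4] [17,3,3,3] [17] [16] → 5 containers.
Excess: 6 − 5 = 1.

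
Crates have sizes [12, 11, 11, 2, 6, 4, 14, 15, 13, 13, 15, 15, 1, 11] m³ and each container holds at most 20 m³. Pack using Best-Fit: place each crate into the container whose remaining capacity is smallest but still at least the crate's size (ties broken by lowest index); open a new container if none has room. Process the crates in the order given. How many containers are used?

10 containers

Put 12 m³ in container 1; 8 m³ remain.
Put 11 m³ in container 2; 9 m³ remain.
Put 11 m³ in container 3; 9 m³ remain.
Put 2 m³ in container 1; 6 m³ remain.
Put 6 m³ in container 1; 0 m³ remain.
Put 4 m³ in container 2; 5 m³ remain.
Put 14 m³ in container 4; 6 m³ remain.
Put 15 m³ in container 5; 5 m³ remain.
Put 13 m³ in container 6; 7 m³ remain.
Put 13 m³ in container 7; 7 m³ remain.
Put 15 m³ in container 8; 5 m³ remain.
Put 15 m³ in container 9; 5 m³ remain.
Put 1 m³ in container 2; 4 m³ remain.
Put 11 m³ in container 10; 9 m³ remain.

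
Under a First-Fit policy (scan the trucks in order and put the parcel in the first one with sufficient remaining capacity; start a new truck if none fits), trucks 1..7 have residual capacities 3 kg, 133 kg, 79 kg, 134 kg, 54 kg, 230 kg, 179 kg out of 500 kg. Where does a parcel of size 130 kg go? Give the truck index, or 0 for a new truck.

2

Trucks with room: truck 2 (133 kg), truck 4 (134 kg), truck 6 (230 kg), truck 7 (179 kg).
The first with room is truck 2.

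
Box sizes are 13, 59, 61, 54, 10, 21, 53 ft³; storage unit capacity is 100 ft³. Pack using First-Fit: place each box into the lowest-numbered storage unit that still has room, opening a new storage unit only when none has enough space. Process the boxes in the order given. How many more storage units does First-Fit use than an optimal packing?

First-Fit: [13,59,10] [61,21] [54] [53] → 4 storage units.
4 boxes exceed 50 ft³ (half the capacity), and no two of those can share a storage unit, so at least 4 storage units are needed.
So 4 is already optimal.

0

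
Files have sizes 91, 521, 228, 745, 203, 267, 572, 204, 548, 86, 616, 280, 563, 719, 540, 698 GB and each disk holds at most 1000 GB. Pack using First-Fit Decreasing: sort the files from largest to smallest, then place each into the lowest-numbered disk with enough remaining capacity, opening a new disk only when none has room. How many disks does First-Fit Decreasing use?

Sorted descending: 745, 719, 698, 616, 572, 563, 548, 540, 521, 280, 267, 228, 204, 203, 91, 86.
disk 1: place 745 GB, 255 GB left
disk 2: place 719 GB, 281 GB left
disk 3: place 698 GB, 302 GB left
disk 4: place 616 GB, 384 GB left
disk 5: place 572 GB, 428 GB left
disk 6: place 563 GB, 437 GB left
disk 7: place 548 GB, 452 GB left
disk 8: place 540 GB, 460 GB left
disk 9: place 521 GB, 479 GB left
disk 2: place 280 GB, 1 GB left
disk 3: place 267 GB, 35 GB left
disk 1: place 228 GB, 27 GB left
disk 4: place 204 GB, 180 GB left
disk 5: place 203 GB, 225 GB left
disk 4: place 91 GB, 89 GB left
disk 4: place 86 GB, 3 GB left

9 disks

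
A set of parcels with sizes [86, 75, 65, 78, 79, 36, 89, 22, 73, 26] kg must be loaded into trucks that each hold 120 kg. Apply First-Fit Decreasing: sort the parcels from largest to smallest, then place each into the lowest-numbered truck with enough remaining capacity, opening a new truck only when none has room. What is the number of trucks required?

Sorted descending: 89, 86, 79, 78, 75, 73, 65, 36, 26, 22.
89 kg → truck 1 (remaining 31 kg)
86 kg → truck 2 (remaining 34 kg)
79 kg → truck 3 (remaining 41 kg)
78 kg → truck 4 (remaining 42 kg)
75 kg → truck 5 (remaining 45 kg)
73 kg → truck 6 (remaining 47 kg)
65 kg → truck 7 (remaining 55 kg)
36 kg → truck 3 (remaining 5 kg)
26 kg → truck 1 (remaining 5 kg)
22 kg → truck 2 (remaining 12 kg)
Final trucks: [89,26] [86,22] [79,36] [78] [75] [73] [65].

7 trucks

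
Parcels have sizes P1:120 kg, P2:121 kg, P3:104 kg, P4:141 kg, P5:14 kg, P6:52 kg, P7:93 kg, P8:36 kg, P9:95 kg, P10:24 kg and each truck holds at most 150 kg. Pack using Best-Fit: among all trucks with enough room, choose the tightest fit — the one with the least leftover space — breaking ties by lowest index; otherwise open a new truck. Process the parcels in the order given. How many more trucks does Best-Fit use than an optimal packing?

0

Best-Fit: [120,24] [121,14] [104,36] [141] [52,93] [95] → 6 trucks.
Total size 800 kg; any packing needs at least ⌈800/150⌉ = 6 trucks.
So 6 is already optimal.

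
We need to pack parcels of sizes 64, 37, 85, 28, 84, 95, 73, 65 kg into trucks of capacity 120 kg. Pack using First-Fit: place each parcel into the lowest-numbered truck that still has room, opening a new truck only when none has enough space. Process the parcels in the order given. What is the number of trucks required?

64 kg → truck 1 (remaining 56 kg)
37 kg → truck 1 (remaining 19 kg)
85 kg → truck 2 (remaining 35 kg)
28 kg → truck 2 (remaining 7 kg)
84 kg → truck 3 (remaining 36 kg)
95 kg → truck 4 (remaining 25 kg)
73 kg → truck 5 (remaining 47 kg)
65 kg → truck 6 (remaining 55 kg)

6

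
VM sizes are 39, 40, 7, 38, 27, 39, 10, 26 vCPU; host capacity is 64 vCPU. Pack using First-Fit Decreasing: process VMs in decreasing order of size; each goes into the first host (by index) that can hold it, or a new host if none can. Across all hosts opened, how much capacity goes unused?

Sorted descending: 40, 39, 39, 38, 27, 26, 10, 7.
host 1: place 40 vCPU, 24 vCPU left
host 2: place 39 vCPU, 25 vCPU left
host 3: place 39 vCPU, 25 vCPU left
host 4: place 38 vCPU, 26 vCPU left
host 5: place 27 vCPU, 37 vCPU left
host 4: place 26 vCPU, 0 vCPU left
host 1: place 10 vCPU, 14 vCPU left
host 1: place 7 vCPU, 7 vCPU left
5 hosts × 64 vCPU = 320 vCPU; used 226 vCPU; unused 94 vCPU.

94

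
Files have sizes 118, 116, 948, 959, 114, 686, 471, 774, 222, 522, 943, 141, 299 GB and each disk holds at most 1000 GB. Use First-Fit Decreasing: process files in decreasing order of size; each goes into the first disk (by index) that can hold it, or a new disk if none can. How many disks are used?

7

Sorted descending: 959, 948, 943, 774, 686, 522, 471, 299, 222, 141, 118, 116, 114.
Put 959 GB in disk 1; 41 GB remain.
Put 948 GB in disk 2; 52 GB remain.
Put 943 GB in disk 3; 57 GB remain.
Put 774 GB in disk 4; 226 GB remain.
Put 686 GB in disk 5; 314 GB remain.
Put 522 GB in disk 6; 478 GB remain.
Put 471 GB in disk 6; 7 GB remain.
Put 299 GB in disk 5; 15 GB remain.
Put 222 GB in disk 4; 4 GB remain.
Put 141 GB in disk 7; 859 GB remain.
Put 118 GB in disk 7; 741 GB remain.
Put 116 GB in disk 7; 625 GB remain.
Put 114 GB in disk 7; 511 GB remain.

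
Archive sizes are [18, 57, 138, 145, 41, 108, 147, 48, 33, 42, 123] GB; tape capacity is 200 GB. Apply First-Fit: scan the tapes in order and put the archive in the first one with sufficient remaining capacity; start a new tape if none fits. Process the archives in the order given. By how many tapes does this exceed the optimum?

1

First-Fit: [18,57,41,48,33] [138,42] [145] [108] [147] [123] → 6 tapes.
Total size 900 GB; any packing needs at least ⌈900/200⌉ = 5 tapes.
An optimal packing achieves that bound: [147,48] [145,42] [138,57] [123,41,33] [108,18] → 5 tapes.
Excess: 6 − 5 = 1.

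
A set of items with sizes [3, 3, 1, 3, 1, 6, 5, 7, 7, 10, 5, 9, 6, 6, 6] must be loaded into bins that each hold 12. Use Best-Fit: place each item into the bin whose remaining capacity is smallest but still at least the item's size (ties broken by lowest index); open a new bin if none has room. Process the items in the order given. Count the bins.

bin 1: place 3, 9 left
bin 1: place 3, 6 left
bin 1: place 1, 5 left
bin 1: place 3, 2 left
bin 1: place 1, 1 left
bin 2: place 6, 6 left
bin 2: place 5, 1 left
bin 3: place 7, 5 left
bin 4: place 7, 5 left
bin 5: place 10, 2 left
bin 3: place 5, 0 left
bin 6: place 9, 3 left
bin 7: place 6, 6 left
bin 7: place 6, 0 left
bin 8: place 6, 6 left
Final bins: [3,3,1,3,1] [6,5] [7,5] [7] [10] [9] [6,6] [6].

8 bins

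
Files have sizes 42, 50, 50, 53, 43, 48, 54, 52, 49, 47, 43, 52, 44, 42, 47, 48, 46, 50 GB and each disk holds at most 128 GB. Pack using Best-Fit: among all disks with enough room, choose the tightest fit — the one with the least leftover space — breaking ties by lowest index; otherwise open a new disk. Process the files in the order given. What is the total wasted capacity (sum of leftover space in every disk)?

42 GB → disk 1 (remaining 86 GB)
50 GB → disk 1 (remaining 36 GB)
50 GB → disk 2 (remaining 78 GB)
53 GB → disk 2 (remaining 25 GB)
43 GB → disk 3 (remaining 85 GB)
48 GB → disk 3 (remaining 37 GB)
54 GB → disk 4 (remaining 74 GB)
52 GB → disk 4 (remaining 22 GB)
49 GB → disk 5 (remaining 79 GB)
47 GB → disk 5 (remaining 32 GB)
43 GB → disk 6 (remaining 85 GB)
52 GB → disk 6 (remaining 33 GB)
44 GB → disk 7 (remaining 84 GB)
42 GB → disk 7 (remaining 42 GB)
47 GB → disk 8 (remaining 81 GB)
48 GB → disk 8 (remaining 33 GB)
46 GB → disk 9 (remaining 82 GB)
50 GB → disk 9 (remaining 32 GB)
9 disks × 128 GB = 1152 GB; used 860 GB; unused 292 GB.

292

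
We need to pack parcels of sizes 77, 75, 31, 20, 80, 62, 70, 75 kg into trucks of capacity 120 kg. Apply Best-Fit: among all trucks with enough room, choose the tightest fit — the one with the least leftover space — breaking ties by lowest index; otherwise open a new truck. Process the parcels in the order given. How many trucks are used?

Put 77 kg in truck 1; 43 kg remain.
Put 75 kg in truck 2; 45 kg remain.
Put 31 kg in truck 1; 12 kg remain.
Put 20 kg in truck 2; 25 kg remain.
Put 80 kg in truck 3; 40 kg remain.
Put 62 kg in truck 4; 58 kg remain.
Put 70 kg in truck 5; 50 kg remain.
Put 75 kg in truck 6; 45 kg remain.
Final trucks: [77,31] [75,20] [80] [62] [70] [75].

6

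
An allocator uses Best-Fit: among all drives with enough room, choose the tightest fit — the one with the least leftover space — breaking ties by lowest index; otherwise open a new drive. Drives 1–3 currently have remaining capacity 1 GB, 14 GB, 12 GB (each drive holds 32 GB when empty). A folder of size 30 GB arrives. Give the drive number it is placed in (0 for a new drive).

No drive has ≥ 30 GB free, so a new drive is opened.

0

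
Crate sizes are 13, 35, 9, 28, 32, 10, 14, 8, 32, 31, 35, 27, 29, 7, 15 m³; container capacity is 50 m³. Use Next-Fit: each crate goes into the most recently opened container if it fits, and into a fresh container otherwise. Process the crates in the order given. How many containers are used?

10 containers

Put 13 m³ in container 1; 37 m³ remain.
Put 35 m³ in container 1; 2 m³ remain.
Put 9 m³ in container 2; 41 m³ remain.
Put 28 m³ in container 2; 13 m³ remain.
Put 32 m³ in container 3; 18 m³ remain.
Put 10 m³ in container 3; 8 m³ remain.
Put 14 m³ in container 4; 36 m³ remain.
Put 8 m³ in container 4; 28 m³ remain.
Put 32 m³ in container 5; 18 m³ remain.
Put 31 m³ in container 6; 19 m³ remain.
Put 35 m³ in container 7; 15 m³ remain.
Put 27 m³ in container 8; 23 m³ remain.
Put 29 m³ in container 9; 21 m³ remain.
Put 7 m³ in container 9; 14 m³ remain.
Put 15 m³ in container 10; 35 m³ remain.
Final containers: [13,35] [9,28] [32,10] [14,8] [32] [31] [35] [27] [29,7] [15].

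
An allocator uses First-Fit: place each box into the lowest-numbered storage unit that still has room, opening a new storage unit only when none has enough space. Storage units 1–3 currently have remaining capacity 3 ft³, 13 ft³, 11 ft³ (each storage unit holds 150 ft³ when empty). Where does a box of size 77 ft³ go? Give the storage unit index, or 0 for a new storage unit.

0

No storage unit has ≥ 77 ft³ free, so a new storage unit is opened.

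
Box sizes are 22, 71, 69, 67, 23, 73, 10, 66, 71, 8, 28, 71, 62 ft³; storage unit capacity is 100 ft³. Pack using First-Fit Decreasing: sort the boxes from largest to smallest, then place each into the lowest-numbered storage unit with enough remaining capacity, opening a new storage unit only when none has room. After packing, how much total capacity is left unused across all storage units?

Sorted descending: 73, 71, 71, 71, 69, 67, 66, 62, 28, 23, 22, 10, 8.
Put 73 ft³ in storage unit 1; 27 ft³ remain.
Put 71 ft³ in storage unit 2; 29 ft³ remain.
Put 71 ft³ in storage unit 3; 29 ft³ remain.
Put 71 ft³ in storage unit 4; 29 ft³ remain.
Put 69 ft³ in storage unit 5; 31 ft³ remain.
Put 67 ft³ in storage unit 6; 33 ft³ remain.
Put 66 ft³ in storage unit 7; 34 ft³ remain.
Put 62 ft³ in storage unit 8; 38 ft³ remain.
Put 28 ft³ in storage unit 2; 1 ft³ remain.
Put 23 ft³ in storage unit 1; 4 ft³ remain.
Put 22 ft³ in storage unit 3; 7 ft³ remain.
Put 10 ft³ in storage unit 4; 19 ft³ remain.
Put 8 ft³ in storage unit 4; 11 ft³ remain.
8 storage units × 100 ft³ = 800 ft³; used 641 ft³; unused 159 ft³.

159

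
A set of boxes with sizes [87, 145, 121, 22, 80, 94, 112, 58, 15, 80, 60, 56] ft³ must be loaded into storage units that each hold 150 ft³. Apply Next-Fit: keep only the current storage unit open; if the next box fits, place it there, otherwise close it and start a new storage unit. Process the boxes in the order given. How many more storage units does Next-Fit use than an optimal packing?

Next-Fit: [87] [145] [121,22] [80] [94] [112] [58,15] [80,60] [56] → 9 storage units.
Total size 930 ft³; any packing needs at least ⌈930/150⌉ = 7 storage units.
An optimal packing achieves that bound: [145] [121,22] [112,15] [94,56] [87,60] [80,58] [80] → 7 storage units.
Excess: 9 − 7 = 2.

2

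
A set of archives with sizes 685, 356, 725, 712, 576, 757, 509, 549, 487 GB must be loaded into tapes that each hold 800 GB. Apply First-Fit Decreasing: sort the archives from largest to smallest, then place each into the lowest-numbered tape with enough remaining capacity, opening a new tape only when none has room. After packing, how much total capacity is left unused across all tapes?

Sorted descending: 757, 725, 712, 685, 576, 549, 509, 487, 356.
tape 1: place 757 GB, 43 GB left
tape 2: place 725 GB, 75 GB left
tape 3: place 712 GB, 88 GB left
tape 4: place 685 GB, 115 GB left
tape 5: place 576 GB, 224 GB left
tape 6: place 549 GB, 251 GB left
tape 7: place 509 GB, 291 GB left
tape 8: place 487 GB, 313 GB left
tape 9: place 356 GB, 444 GB left
9 tapes × 800 GB = 7200 GB; used 5356 GB; unused 1844 GB.

1844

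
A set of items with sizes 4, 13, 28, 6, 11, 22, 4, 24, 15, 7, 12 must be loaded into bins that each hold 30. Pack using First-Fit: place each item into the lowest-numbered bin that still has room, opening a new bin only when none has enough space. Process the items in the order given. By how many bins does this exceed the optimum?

First-Fit: [4,13,6,4] [28] [11,15] [22,7] [24] [12] → 6 bins.
Total size 146; any packing needs at least ⌈146/30⌉ = 5 bins.
An optimal packing achieves that bound: [28] [24,6] [22,4,4] [15,13] [12,11,7] → 5 bins.
Excess: 6 − 5 = 1.

1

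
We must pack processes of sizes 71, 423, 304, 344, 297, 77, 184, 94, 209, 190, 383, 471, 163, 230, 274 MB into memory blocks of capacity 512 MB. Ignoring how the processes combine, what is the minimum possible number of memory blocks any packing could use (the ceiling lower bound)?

Total size = 71 + 423 + 304 + 344 + 297 + 77 + 184 + 94 + 209 + 190 + 383 + 471 + 163 + 230 + 274 = 3714 MB.
⌈3714 / 512⌉ = 8.

8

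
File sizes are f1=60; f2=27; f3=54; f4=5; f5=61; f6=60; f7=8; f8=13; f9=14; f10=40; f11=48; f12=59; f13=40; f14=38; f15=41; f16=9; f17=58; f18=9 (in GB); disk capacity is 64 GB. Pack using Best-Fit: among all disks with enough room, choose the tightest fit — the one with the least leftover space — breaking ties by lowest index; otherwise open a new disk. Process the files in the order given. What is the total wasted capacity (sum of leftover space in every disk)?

124

disk 1: place f1 (60 GB), 4 GB left
disk 2: place f2 (27 GB), 37 GB left
disk 3: place f3 (54 GB), 10 GB left
disk 3: place f4 (5 GB), 5 GB left
disk 4: place f5 (61 GB), 3 GB left
disk 5: place f6 (60 GB), 4 GB left
disk 2: place f7 (8 GB), 29 GB left
disk 2: place f8 (13 GB), 16 GB left
disk 2: place f9 (14 GB), 2 GB left
disk 6: place f10 (40 GB), 24 GB left
disk 7: place f11 (48 GB), 16 GB left
disk 8: place f12 (59 GB), 5 GB left
disk 9: place f13 (40 GB), 24 GB left
disk 10: place f14 (38 GB), 26 GB left
disk 11: place f15 (41 GB), 23 GB left
disk 7: place f16 (9 GB), 7 GB left
disk 12: place f17 (58 GB), 6 GB left
disk 11: place f18 (9 GB), 14 GB left
12 disks × 64 GB = 768 GB; used 644 GB; unused 124 GB.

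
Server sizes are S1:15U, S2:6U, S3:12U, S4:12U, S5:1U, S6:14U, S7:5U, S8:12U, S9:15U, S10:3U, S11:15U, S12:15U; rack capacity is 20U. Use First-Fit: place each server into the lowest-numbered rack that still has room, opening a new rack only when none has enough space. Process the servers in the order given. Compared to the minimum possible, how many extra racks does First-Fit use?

0

First-Fit: [15,1,3] [6,12] [12,5] [14] [12] [15] [15] [15] → 8 racks.
8 servers exceed 10U (half the capacity), and no two of those can share a rack, so at least 8 racks are needed.
So 8 is already optimal.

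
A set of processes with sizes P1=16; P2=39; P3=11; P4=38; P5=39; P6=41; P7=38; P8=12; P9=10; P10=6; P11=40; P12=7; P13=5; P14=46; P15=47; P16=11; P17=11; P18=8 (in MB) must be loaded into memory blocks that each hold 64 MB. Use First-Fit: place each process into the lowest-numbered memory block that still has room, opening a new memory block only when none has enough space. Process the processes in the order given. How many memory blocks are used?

8

Put P1 (16 MB) in memory block 1; 48 MB remain.
Put P2 (39 MB) in memory block 1; 9 MB remain.
Put P3 (11 MB) in memory block 2; 53 MB remain.
Put P4 (38 MB) in memory block 2; 15 MB remain.
Put P5 (39 MB) in memory block 3; 25 MB remain.
Put P6 (41 MB) in memory block 4; 23 MB remain.
Put P7 (38 MB) in memory block 5; 26 MB remain.
Put P8 (12 MB) in memory block 2; 3 MB remain.
Put P9 (10 MB) in memory block 3; 15 MB remain.
Put P10 (6 MB) in memory block 1; 3 MB remain.
Put P11 (40 MB) in memory block 6; 24 MB remain.
Put P12 (7 MB) in memory block 3; 8 MB remain.
Put P13 (5 MB) in memory block 3; 3 MB remain.
Put P14 (46 MB) in memory block 7; 18 MB remain.
Put P15 (47 MB) in memory block 8; 17 MB remain.
Put P16 (11 MB) in memory block 4; 12 MB remain.
Put P17 (11 MB) in memory block 4; 1 MB remain.
Put P18 (8 MB) in memory block 5; 18 MB remain.
Final memory blocks: [16,39,6] [11,38,12] [39,10,7,5] [41,11,11] [38,8] [40] [46] [47].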